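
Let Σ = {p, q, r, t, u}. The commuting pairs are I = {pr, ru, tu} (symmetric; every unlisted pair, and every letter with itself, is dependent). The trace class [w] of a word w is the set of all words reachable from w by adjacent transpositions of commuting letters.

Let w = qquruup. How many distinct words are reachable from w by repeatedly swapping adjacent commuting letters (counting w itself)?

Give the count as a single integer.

0(q) covers ∅
1(q) covers 0:q
2(u) covers 1:q
3(r) covers 1:q
4(u) covers 2:u
5(u) covers 4:u
6(p) covers 5:u
floor of heap: 0:q
completions by unplaced set U, small U first (add the entries for U minus each lowest piece of U):
  |U|=1: {3}:1  {6}:1
  |U|=2: {3,6}:2  {5,6}:1
  |U|=3: {3,5,6}:3  {4,5,6}:1
  |U|=4: {2,4,5,6}:1  {3,4,5,6}:4
  |U|=5: {2,3,4,5,6}:5
  start at 0(q): 5

5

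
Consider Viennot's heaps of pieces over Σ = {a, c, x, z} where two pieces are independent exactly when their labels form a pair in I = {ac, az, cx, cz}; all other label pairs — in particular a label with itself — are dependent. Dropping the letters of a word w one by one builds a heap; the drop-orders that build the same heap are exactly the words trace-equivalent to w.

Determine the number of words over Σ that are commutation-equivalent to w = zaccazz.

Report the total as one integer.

piece 0:z — minimal
piece 1:a — minimal
piece 2:c — minimal
piece 3:c rests on {2:c}
piece 4:a rests on {1:a}
piece 5:z rests on {0:z}
piece 6:z rests on {5:z}
minimal pieces: {0:z, 1:a, 2:c}
ways to finish when only these pieces remain (= sum over removing one remaining piece with nothing left below it):
  1 left: {3}→1  {4}→1  {6}→1
  2 left: {1,4}→1  {2,3}→1  {3,4}→2  {3,6}→2  {4,6}→2  {5,6}→1
  3 left: {0,5,6}→1  {1,3,4}→3  {1,4,6}→3  {2,3,4}→3  {2,3,6}→3  {3,4,6}→6  {3,5,6}→3  {4,5,6}→3
  4 left: {0,3,5,6}→4  {0,4,5,6}→4  {1,2,3,4}→6  {1,3,4,6}→12  {1,4,5,6}→6  {2,3,4,6}→12  {2,3,5,6}→6  {3,4,5,6}→12
  5 left: {0,1,4,5,6}→10  {0,2,3,5,6}→10  {0,3,4,5,6}→20  {1,2,3,4,6}→30  {1,3,4,5,6}→30  {2,3,4,5,6}→30
  placing 0:z first → 90 extensions
  placing 1:a first → 60 extensions
  placing 2:c first → 60 extensions
total linear extensions = 210

210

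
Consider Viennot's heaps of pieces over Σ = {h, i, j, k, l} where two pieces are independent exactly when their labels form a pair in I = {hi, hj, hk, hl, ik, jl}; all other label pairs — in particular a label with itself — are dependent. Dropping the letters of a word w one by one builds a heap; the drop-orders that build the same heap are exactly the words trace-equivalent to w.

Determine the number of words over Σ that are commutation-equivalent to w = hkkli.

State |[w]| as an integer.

0(h) covers ∅
1(k) covers ∅
2(k) covers 1:k
3(l) covers 2:k
4(i) covers 3:l
floor of heap: 0:h, 1:k
completions by unplaced set U, small U first (add the entries for U minus each lowest piece of U):
  |U|=1: {0}:1  {4}:1
  |U|=2: {0,4}:2  {3,4}:1
  |U|=3: {0,3,4}:3  {2,3,4}:1
  start at 0(h): 1
  start at 1(k): 4
sum over floor = 5

5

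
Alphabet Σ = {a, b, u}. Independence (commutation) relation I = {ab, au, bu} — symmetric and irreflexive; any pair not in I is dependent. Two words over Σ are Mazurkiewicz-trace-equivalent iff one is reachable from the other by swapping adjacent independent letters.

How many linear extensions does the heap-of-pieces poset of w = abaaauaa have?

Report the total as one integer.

56

drop 0:a onto floor
drop 1:b onto floor
drop 2:a onto {0:a}
drop 3:a onto {2:a}
drop 4:a onto {3:a}
drop 5:u onto floor
drop 6:a onto {4:a}
drop 7:a onto {6:a}
ground layer = {0:a, 1:b, 5:u}
drop-orders for the pieces not yet dropped (sum over which currently-grounded one goes next):
  1 to go: {1} 1  {5} 1  {7} 1
  2 to go: {1,5} 2  {1,7} 2  {5,7} 2  {6,7} 1
  3 to go: {1,5,7} 6  {1,6,7} 3  {4,6,7} 1  {5,6,7} 3
  4 to go: {1,4,6,7} 4  {1,5,6,7} 12  {3,4,6,7} 1  {4,5,6,7} 4
  5 to go: {1,3,4,6,7} 5  {1,4,5,6,7} 20  {2,3,4,6,7} 1  {3,4,5,6,7} 5
  6 to go: {0,2,3,4,6,7} 1  {1,2,3,4,6,7} 6  {1,3,4,5,6,7} 30  {2,3,4,5,6,7} 6
  if 0:a drops first: 42 orders
  if 1:b drops first: 7 orders
  if 5:u drops first: 7 orders
heap linearizations: 56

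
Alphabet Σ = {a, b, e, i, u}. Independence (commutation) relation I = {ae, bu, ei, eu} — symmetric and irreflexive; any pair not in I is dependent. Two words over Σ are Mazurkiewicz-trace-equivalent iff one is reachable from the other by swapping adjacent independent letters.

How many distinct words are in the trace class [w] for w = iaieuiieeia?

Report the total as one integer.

piece 0:i — minimal
piece 1:a rests on {0:i}
piece 2:i rests on {1:a}
piece 3:e — minimal
piece 4:u rests on {2:i}
piece 5:i rests on {4:u}
piece 6:i rests on {5:i}
piece 7:e rests on {3:e}
piece 8:e rests on {7:e}
piece 9:i rests on {6:i}
piece 10:a rests on {9:i}
minimal pieces: {0:i, 3:e}
ways to finish when only these pieces remain (= sum over removing one remaining piece with nothing left below it):
  1 left: {8}→1  {10}→1
  2 left: {7,8}→1  {8,10}→2  {9,10}→1
  3 left: {3,7,8}→1  {6,9,10}→1  {7,8,10}→3  {8,9,10}→3
  4 left: {3,7,8,10}→4  {5,6,9,10}→1  {6,8,9,10}→4  {7,8,9,10}→6
  5 left: {3,7,8,9,10}→10  {4,5,6,9,10}→1  {5,6,8,9,10}→5  {6,7,8,9,10}→10
  6 left: {2,4,5,6,9,10}→1  {3,6,7,8,9,10}→20  {4,5,6,8,9,10}→6  {5,6,7,8,9,10}→15
  7 left: {1,2,4,5,6,9,10}→1  {2,4,5,6,8,9,10}→7  {3,5,6,7,8,9,10}→35  {4,5,6,7,8,9,10}→21
  8 left: {0,1,2,4,5,6,9,10}→1  {1,2,4,5,6,8,9,10}→8  {2,4,5,6,7,8,9,10}→28  {3,4,5,6,7,8,9,10}→56
  9 left: {0,1,2,4,5,6,8,9,10}→9  {1,2,4,5,6,7,8,9,10}→36  {2,3,4,5,6,7,8,9,10}→84
  placing 0:i first → 120 extensions
  placing 3:e first → 45 extensions
total linear extensions = 165

165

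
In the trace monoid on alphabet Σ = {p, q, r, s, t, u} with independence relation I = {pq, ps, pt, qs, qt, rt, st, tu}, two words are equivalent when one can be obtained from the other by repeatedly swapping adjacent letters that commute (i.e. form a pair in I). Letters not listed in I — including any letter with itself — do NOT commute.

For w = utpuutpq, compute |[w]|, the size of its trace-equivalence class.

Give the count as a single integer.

56

#0=u has no predecessor
#1=t has no predecessor
#2=p depends on [0:u]
#3=u depends on [2:p]
#4=u depends on [3:u]
#5=t depends on [1:t]
#6=p depends on [4:u]
#7=q depends on [4:u]
sources: [0:u, 1:t]
N(rest) = Σ N(rest − s) over sources s of rest; N(one piece) = 1:
  size 1 → [5]=1  [6]=1  [7]=1
  size 2 → [1,5]=1  [5,6]=2  [5,7]=2  [6,7]=2
  size 3 → [1,5,6]=3  [1,5,7]=3  [4,6,7]=2  [5,6,7]=6
  size 4 → [1,5,6,7]=12  [3,4,6,7]=2  [4,5,6,7]=8
  size 5 → [1,4,5,6,7]=20  [2,3,4,6,7]=2  [3,4,5,6,7]=10
  size 6 → [0,2,3,4,6,7]=2  [1,3,4,5,6,7]=30  [2,3,4,5,6,7]=12
  first=0(u) contributes 42
  first=1(t) contributes 14
|[w]| = 56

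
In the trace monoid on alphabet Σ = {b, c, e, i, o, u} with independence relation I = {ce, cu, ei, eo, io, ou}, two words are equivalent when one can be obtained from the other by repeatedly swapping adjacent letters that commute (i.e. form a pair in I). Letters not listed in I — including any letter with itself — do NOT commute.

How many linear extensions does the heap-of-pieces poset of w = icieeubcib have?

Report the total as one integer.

#0=i has no predecessor
#1=c depends on [0:i]
#2=i depends on [1:c]
#3=e has no predecessor
#4=e depends on [3:e]
#5=u depends on [2:i, 4:e]
#6=b depends on [5:u]
#7=c depends on [6:b]
#8=i depends on [7:c]
#9=b depends on [8:i]
sources: [0:i, 3:e]
N(rest) = Σ N(rest − s) over sources s of rest; N(one piece) = 1:
  size 1 → [9]=1
  size 2 → [8,9]=1
  size 3 → [7,8,9]=1
  size 4 → [6,7,8,9]=1
  size 5 → [5,6,7,8,9]=1
  size 6 → [2,5,6,7,8,9]=1  [4,5,6,7,8,9]=1
  size 7 → [1,2,5,6,7,8,9]=1  [2,4,5,6,7,8,9]=2  [3,4,5,6,7,8,9]=1
  size 8 → [0,1,2,5,6,7,8,9]=1  [1,2,4,5,6,7,8,9]=3  [2,3,4,5,6,7,8,9]=3
  first=0(i) contributes 6
  first=3(e) contributes 4
|[w]| = 10

10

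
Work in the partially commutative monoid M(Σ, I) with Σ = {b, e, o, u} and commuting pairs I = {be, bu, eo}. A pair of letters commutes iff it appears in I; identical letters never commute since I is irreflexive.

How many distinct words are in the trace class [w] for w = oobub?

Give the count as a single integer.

drop 0:o onto floor
drop 1:o onto {0:o}
drop 2:b onto {1:o}
drop 3:u onto {1:o}
drop 4:b onto {2:b}
ground layer = {0:o}
drop-orders for the pieces not yet dropped (sum over which currently-grounded one goes next):
  1 to go: {3} 1  {4} 1
  2 to go: {2,4} 1  {3,4} 2
  3 to go: {2,3,4} 3
  if 0:o drops first: 3 orders

3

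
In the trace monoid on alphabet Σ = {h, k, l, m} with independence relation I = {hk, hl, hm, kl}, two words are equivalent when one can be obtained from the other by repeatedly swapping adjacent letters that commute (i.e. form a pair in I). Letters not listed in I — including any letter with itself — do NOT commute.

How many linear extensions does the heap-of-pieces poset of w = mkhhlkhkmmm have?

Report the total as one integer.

drop 0:m onto floor
drop 1:k onto {0:m}
drop 2:h onto floor
drop 3:h onto {2:h}
drop 4:l onto {0:m}
drop 5:k onto {1:k}
drop 6:h onto {3:h}
drop 7:k onto {5:k}
drop 8:m onto {4:l, 7:k}
drop 9:m onto {8:m}
drop 10:m onto {9:m}
ground layer = {0:m, 2:h}
drop-orders for the pieces not yet dropped (sum over which currently-grounded one goes next):
  1 to go: {6} 1  {10} 1
  2 to go: {3,6} 1  {6,10} 2  {9,10} 1
  3 to go: {2,3,6} 1  {3,6,10} 3  {6,9,10} 3  {8,9,10} 1
  4 to go: {2,3,6,10} 4  {3,6,9,10} 6  {4,8,9,10} 1  {6,8,9,10} 4  {7,8,9,10} 1
  5 to go: {2,3,6,9,10} 10  {3,6,8,9,10} 10  {4,6,8,9,10} 5  {4,7,8,9,10} 2  {5,7,8,9,10} 1  {6,7,8,9,10} 5
  6 to go: {1,5,7,8,9,10} 1  {2,3,6,8,9,10} 20  {3,4,6,8,9,10} 15  {3,6,7,8,9,10} 15  {4,5,7,8,9,10} 3  {4,6,7,8,9,10} 12  {5,6,7,8,9,10} 6
  7 to go: {1,4,5,7,8,9,10} 4  {1,5,6,7,8,9,10} 7  {2,3,4,6,8,9,10} 35  {2,3,6,7,8,9,10} 35  {3,4,6,7,8,9,10} 42  {3,5,6,7,8,9,10} 21  {4,5,6,7,8,9,10} 21
  8 to go: {0,1,4,5,7,8,9,10} 4  {1,3,5,6,7,8,9,10} 28  {1,4,5,6,7,8,9,10} 32  {2,3,4,6,7,8,9,10} 112  {2,3,5,6,7,8,9,10} 56  {3,4,5,6,7,8,9,10} 84
  9 to go: {0,1,4,5,6,7,8,9,10} 36  {1,2,3,5,6,7,8,9,10} 84  {1,3,4,5,6,7,8,9,10} 144  {2,3,4,5,6,7,8,9,10} 252
  if 0:m drops first: 480 orders
  if 2:h drops first: 180 orders
heap linearizations: 660

660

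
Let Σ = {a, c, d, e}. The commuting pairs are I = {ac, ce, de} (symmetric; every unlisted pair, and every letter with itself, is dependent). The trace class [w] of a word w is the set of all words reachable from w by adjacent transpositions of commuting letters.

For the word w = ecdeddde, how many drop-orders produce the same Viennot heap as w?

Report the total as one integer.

piece 0:e — minimal
piece 1:c — minimal
piece 2:d rests on {1:c}
piece 3:e rests on {0:e}
piece 4:d rests on {2:d}
piece 5:d rests on {4:d}
piece 6:d rests on {5:d}
piece 7:e rests on {3:e}
minimal pieces: {0:e, 1:c}
ways to finish when only these pieces remain (= sum over removing one remaining piece with nothing left below it):
  1 left: {6}→1  {7}→1
  2 left: {3,7}→1  {5,6}→1  {6,7}→2
  3 left: {0,3,7}→1  {3,6,7}→3  {4,5,6}→1  {5,6,7}→3
  4 left: {0,3,6,7}→4  {2,4,5,6}→1  {3,5,6,7}→6  {4,5,6,7}→4
  5 left: {0,3,5,6,7}→10  {1,2,4,5,6}→1  {2,4,5,6,7}→5  {3,4,5,6,7}→10
  6 left: {0,3,4,5,6,7}→20  {1,2,4,5,6,7}→6  {2,3,4,5,6,7}→15
  placing 0:e first → 21 extensions
  placing 1:c first → 35 extensions
total linear extensions = 56

56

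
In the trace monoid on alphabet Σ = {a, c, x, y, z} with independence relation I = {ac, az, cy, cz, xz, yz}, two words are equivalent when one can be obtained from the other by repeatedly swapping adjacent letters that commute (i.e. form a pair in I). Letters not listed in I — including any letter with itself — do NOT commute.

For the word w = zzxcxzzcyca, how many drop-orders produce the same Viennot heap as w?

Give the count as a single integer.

1980

0(z) covers ∅
1(z) covers 0:z
2(x) covers ∅
3(c) covers 2:x
4(x) covers 3:c
5(z) covers 1:z
6(z) covers 5:z
7(c) covers 4:x
8(y) covers 4:x
9(c) covers 7:c
10(a) covers 8:y
floor of heap: 0:z, 2:x
completions by unplaced set U, small U first (add the entries for U minus each lowest piece of U):
  |U|=1: {6}:1  {9}:1  {10}:1
  |U|=2: {5,6}:1  {6,9}:2  {6,10}:2  {7,9}:1  {8,10}:1  {9,10}:2
  |U|=3: {1,5,6}:1  {5,6,9}:3  {5,6,10}:3  {6,7,9}:3  {6,8,10}:3  {6,9,10}:6  {7,9,10}:3  {8,9,10}:3
  |U|=4: {0,1,5,6}:1  {1,5,6,9}:4  {1,5,6,10}:4  {5,6,7,9}:6  {5,6,8,10}:6  {5,6,9,10}:12  {6,7,9,10}:12  {6,8,9,10}:12  {7,8,9,10}:6
  |U|=5: {0,1,5,6,9}:5  {0,1,5,6,10}:5  {1,5,6,7,9}:10  {1,5,6,8,10}:10  {1,5,6,9,10}:20  {4,7,8,9,10}:6  {5,6,7,9,10}:30  {5,6,8,9,10}:30  {6,7,8,9,10}:30
  |U|=6: {0,1,5,6,7,9}:15  {0,1,5,6,8,10}:15  {0,1,5,6,9,10}:30  {1,5,6,7,9,10}:60  {1,5,6,8,9,10}:60  {3,4,7,8,9,10}:6  {4,6,7,8,9,10}:36  {5,6,7,8,9,10}:90
  |U|=7: {0,1,5,6,7,9,10}:105  {0,1,5,6,8,9,10}:105  {1,5,6,7,8,9,10}:210  {2,3,4,7,8,9,10}:6  {3,4,6,7,8,9,10}:42  {4,5,6,7,8,9,10}:126
  |U|=8: {0,1,5,6,7,8,9,10}:420  {1,4,5,6,7,8,9,10}:336  {2,3,4,6,7,8,9,10}:48  {3,4,5,6,7,8,9,10}:168
  |U|=9: {0,1,4,5,6,7,8,9,10}:756  {1,3,4,5,6,7,8,9,10}:504  {2,3,4,5,6,7,8,9,10}:216
  start at 0(z): 720
  start at 2(x): 1260
sum over floor = 1980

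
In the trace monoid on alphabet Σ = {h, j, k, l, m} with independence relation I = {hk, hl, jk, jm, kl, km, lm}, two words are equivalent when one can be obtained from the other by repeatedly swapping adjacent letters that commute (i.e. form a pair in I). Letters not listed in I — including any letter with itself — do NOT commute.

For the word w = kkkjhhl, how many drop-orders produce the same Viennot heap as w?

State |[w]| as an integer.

105

drop 0:k onto floor
drop 1:k onto {0:k}
drop 2:k onto {1:k}
drop 3:j onto floor
drop 4:h onto {3:j}
drop 5:h onto {4:h}
drop 6:l onto {3:j}
ground layer = {0:k, 3:j}
drop-orders for the pieces not yet dropped (sum over which currently-grounded one goes next):
  1 to go: {2} 1  {5} 1  {6} 1
  2 to go: {1,2} 1  {2,5} 2  {2,6} 2  {4,5} 1  {5,6} 2
  3 to go: {0,1,2} 1  {1,2,5} 3  {1,2,6} 3  {2,4,5} 3  {2,5,6} 6  {4,5,6} 3
  4 to go: {0,1,2,5} 4  {0,1,2,6} 4  {1,2,4,5} 6  {1,2,5,6} 12  {2,4,5,6} 12  {3,4,5,6} 3
  5 to go: {0,1,2,4,5} 10  {0,1,2,5,6} 20  {1,2,4,5,6} 30  {2,3,4,5,6} 15
  if 0:k drops first: 45 orders
  if 3:j drops first: 60 orders
heap linearizations: 105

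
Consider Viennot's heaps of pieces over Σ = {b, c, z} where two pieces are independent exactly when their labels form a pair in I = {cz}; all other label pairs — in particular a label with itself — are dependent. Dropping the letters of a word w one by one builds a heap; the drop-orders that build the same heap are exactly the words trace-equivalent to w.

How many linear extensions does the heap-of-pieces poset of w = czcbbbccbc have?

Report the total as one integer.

3

0(c) covers ∅
1(z) covers ∅
2(c) covers 0:c
3(b) covers 1:z, 2:c
4(b) covers 3:b
5(b) covers 4:b
6(c) covers 5:b
7(c) covers 6:c
8(b) covers 7:c
9(c) covers 8:b
floor of heap: 0:c, 1:z
completions by unplaced set U, small U first (add the entries for U minus each lowest piece of U):
  |U|=1: {9}:1
  |U|=2: {8,9}:1
  |U|=3: {7,8,9}:1
  |U|=4: {6,7,8,9}:1
  |U|=5: {5,6,7,8,9}:1
  |U|=6: {4,5,6,7,8,9}:1
  |U|=7: {3,4,5,6,7,8,9}:1
  |U|=8: {1,3,4,5,6,7,8,9}:1  {2,3,4,5,6,7,8,9}:1
  start at 0(c): 2
  start at 1(z): 1
sum over floor = 3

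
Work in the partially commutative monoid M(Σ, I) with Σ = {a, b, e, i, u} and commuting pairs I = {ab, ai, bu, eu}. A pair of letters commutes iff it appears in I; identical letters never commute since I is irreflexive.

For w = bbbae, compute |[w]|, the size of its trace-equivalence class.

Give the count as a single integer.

4

piece 0:b — minimal
piece 1:b rests on {0:b}
piece 2:b rests on {1:b}
piece 3:a — minimal
piece 4:e rests on {2:b, 3:a}
minimal pieces: {0:b, 3:a}
ways to finish when only these pieces remain (= sum over removing one remaining piece with nothing left below it):
  1 left: {4}→1
  2 left: {2,4}→1  {3,4}→1
  3 left: {1,2,4}→1  {2,3,4}→2
  placing 0:b first → 3 extensions
  placing 3:a first → 1 extensions
total linear extensions = 4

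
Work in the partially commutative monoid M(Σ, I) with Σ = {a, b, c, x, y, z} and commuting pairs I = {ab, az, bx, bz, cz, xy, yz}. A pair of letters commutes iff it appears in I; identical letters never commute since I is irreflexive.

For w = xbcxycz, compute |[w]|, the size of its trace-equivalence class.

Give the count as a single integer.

0(x) covers ∅
1(b) covers ∅
2(c) covers 0:x, 1:b
3(x) covers 2:c
4(y) covers 2:c
5(c) covers 3:x, 4:y
6(z) covers 3:x
floor of heap: 0:x, 1:b
completions by unplaced set U, small U first (add the entries for U minus each lowest piece of U):
  |U|=1: {5}:1  {6}:1
  |U|=2: {4,5}:1  {5,6}:2
  |U|=3: {3,5,6}:2  {4,5,6}:3
  |U|=4: {3,4,5,6}:5
  |U|=5: {2,3,4,5,6}:5
  start at 0(x): 5
  start at 1(b): 5
sum over floor = 10

10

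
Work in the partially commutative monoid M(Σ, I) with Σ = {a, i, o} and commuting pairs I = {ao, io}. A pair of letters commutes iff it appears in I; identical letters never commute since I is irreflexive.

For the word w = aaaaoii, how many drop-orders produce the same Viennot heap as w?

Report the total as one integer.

7

drop 0:a onto floor
drop 1:a onto {0:a}
drop 2:a onto {1:a}
drop 3:a onto {2:a}
drop 4:o onto floor
drop 5:i onto {3:a}
drop 6:i onto {5:i}
ground layer = {0:a, 4:o}
drop-orders for the pieces not yet dropped (sum over which currently-grounded one goes next):
  1 to go: {4} 1  {6} 1
  2 to go: {4,6} 2  {5,6} 1
  3 to go: {3,5,6} 1  {4,5,6} 3
  4 to go: {2,3,5,6} 1  {3,4,5,6} 4
  5 to go: {1,2,3,5,6} 1  {2,3,4,5,6} 5
  if 0:a drops first: 6 orders
  if 4:o drops first: 1 orders
heap linearizations: 7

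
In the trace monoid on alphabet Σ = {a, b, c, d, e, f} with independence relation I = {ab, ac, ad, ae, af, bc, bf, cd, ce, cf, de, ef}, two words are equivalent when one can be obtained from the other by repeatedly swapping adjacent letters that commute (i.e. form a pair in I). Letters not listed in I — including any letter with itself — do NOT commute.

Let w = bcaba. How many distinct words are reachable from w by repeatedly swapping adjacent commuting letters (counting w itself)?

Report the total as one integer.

30

#0=b has no predecessor
#1=c has no predecessor
#2=a has no predecessor
#3=b depends on [0:b]
#4=a depends on [2:a]
sources: [0:b, 1:c, 2:a]
N(rest) = Σ N(rest − s) over sources s of rest; N(one piece) = 1:
  size 1 → [1]=1  [3]=1  [4]=1
  size 2 → [0,3]=1  [1,3]=2  [1,4]=2  [2,4]=1  [3,4]=2
  size 3 → [0,1,3]=3  [0,3,4]=3  [1,2,4]=3  [1,3,4]=6  [2,3,4]=3
  first=0(b) contributes 12
  first=1(c) contributes 6
  first=2(a) contributes 12
|[w]| = 30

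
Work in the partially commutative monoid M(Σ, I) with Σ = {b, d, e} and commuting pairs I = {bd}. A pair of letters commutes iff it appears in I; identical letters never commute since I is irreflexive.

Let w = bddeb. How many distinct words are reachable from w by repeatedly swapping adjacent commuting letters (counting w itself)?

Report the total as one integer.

drop 0:b onto floor
drop 1:d onto floor
drop 2:d onto {1:d}
drop 3:e onto {0:b, 2:d}
drop 4:b onto {3:e}
ground layer = {0:b, 1:d}
drop-orders for the pieces not yet dropped (sum over which currently-grounded one goes next):
  1 to go: {4} 1
  2 to go: {3,4} 1
  3 to go: {0,3,4} 1  {2,3,4} 1
  if 0:b drops first: 1 orders
  if 1:d drops first: 2 orders
heap linearizations: 3

3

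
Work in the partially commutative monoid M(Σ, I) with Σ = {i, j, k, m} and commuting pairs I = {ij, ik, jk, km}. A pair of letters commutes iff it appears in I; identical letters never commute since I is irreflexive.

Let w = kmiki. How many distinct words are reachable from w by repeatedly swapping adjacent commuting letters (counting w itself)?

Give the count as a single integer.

piece 0:k — minimal
piece 1:m — minimal
piece 2:i rests on {1:m}
piece 3:k rests on {0:k}
piece 4:i rests on {2:i}
minimal pieces: {0:k, 1:m}
ways to finish when only these pieces remain (= sum over removing one remaining piece with nothing left below it):
  1 left: {3}→1  {4}→1
  2 left: {0,3}→1  {2,4}→1  {3,4}→2
  3 left: {0,3,4}→3  {1,2,4}→1  {2,3,4}→3
  placing 0:k first → 4 extensions
  placing 1:m first → 6 extensions
total linear extensions = 10

10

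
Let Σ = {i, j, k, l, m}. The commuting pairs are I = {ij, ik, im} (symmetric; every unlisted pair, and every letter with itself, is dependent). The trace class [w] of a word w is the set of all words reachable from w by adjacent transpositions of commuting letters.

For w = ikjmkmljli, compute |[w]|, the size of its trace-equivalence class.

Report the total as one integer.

0(i) covers ∅
1(k) covers ∅
2(j) covers 1:k
3(m) covers 2:j
4(k) covers 3:m
5(m) covers 4:k
6(l) covers 0:i, 5:m
7(j) covers 6:l
8(l) covers 7:j
9(i) covers 8:l
floor of heap: 0:i, 1:k
completions by unplaced set U, small U first (add the entries for U minus each lowest piece of U):
  |U|=1: {9}:1
  |U|=2: {8,9}:1
  |U|=3: {7,8,9}:1
  |U|=4: {6,7,8,9}:1
  |U|=5: {0,6,7,8,9}:1  {5,6,7,8,9}:1
  |U|=6: {0,5,6,7,8,9}:2  {4,5,6,7,8,9}:1
  |U|=7: {0,4,5,6,7,8,9}:3  {3,4,5,6,7,8,9}:1
  |U|=8: {0,3,4,5,6,7,8,9}:4  {2,3,4,5,6,7,8,9}:1
  start at 0(i): 1
  start at 1(k): 5
sum over floor = 6

6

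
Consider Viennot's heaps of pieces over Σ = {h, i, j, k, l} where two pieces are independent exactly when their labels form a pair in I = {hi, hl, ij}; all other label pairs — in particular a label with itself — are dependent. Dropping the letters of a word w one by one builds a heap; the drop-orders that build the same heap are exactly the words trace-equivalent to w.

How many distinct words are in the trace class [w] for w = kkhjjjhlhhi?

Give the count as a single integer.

0(k) covers ∅
1(k) covers 0:k
2(h) covers 1:k
3(j) covers 2:h
4(j) covers 3:j
5(j) covers 4:j
6(h) covers 5:j
7(l) covers 5:j
8(h) covers 6:h
9(h) covers 8:h
10(i) covers 7:l
floor of heap: 0:k
completions by unplaced set U, small U first (add the entries for U minus each lowest piece of U):
  |U|=1: {9}:1  {10}:1
  |U|=2: {7,10}:1  {8,9}:1  {9,10}:2
  |U|=3: {6,8,9}:1  {7,9,10}:3  {8,9,10}:3
  |U|=4: {6,8,9,10}:4  {7,8,9,10}:6
  |U|=5: {6,7,8,9,10}:10
  |U|=6: {5,6,7,8,9,10}:10
  |U|=7: {4,5,6,7,8,9,10}:10
  |U|=8: {3,4,5,6,7,8,9,10}:10
  |U|=9: {2,3,4,5,6,7,8,9,10}:10
  start at 0(k): 10

10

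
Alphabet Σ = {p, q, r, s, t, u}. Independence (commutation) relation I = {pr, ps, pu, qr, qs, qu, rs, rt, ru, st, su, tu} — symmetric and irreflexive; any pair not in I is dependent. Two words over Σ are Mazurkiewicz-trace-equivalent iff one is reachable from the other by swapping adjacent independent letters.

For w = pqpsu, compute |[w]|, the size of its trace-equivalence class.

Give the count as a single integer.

20

#0=p has no predecessor
#1=q depends on [0:p]
#2=p depends on [1:q]
#3=s has no predecessor
#4=u has no predecessor
sources: [0:p, 3:s, 4:u]
N(rest) = Σ N(rest − s) over sources s of rest; N(one piece) = 1:
  size 1 → [2]=1  [3]=1  [4]=1
  size 2 → [1,2]=1  [2,3]=2  [2,4]=2  [3,4]=2
  size 3 → [0,1,2]=1  [1,2,3]=3  [1,2,4]=3  [2,3,4]=6
  first=0(p) contributes 12
  first=3(s) contributes 4
  first=4(u) contributes 4
|[w]| = 20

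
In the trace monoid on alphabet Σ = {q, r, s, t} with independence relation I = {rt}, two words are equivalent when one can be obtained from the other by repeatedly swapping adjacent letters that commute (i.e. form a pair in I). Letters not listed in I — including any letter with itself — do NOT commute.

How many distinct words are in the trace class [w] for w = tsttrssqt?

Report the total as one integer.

3

#0=t has no predecessor
#1=s depends on [0:t]
#2=t depends on [1:s]
#3=t depends on [2:t]
#4=r depends on [1:s]
#5=s depends on [3:t, 4:r]
#6=s depends on [5:s]
#7=q depends on [6:s]
#8=t depends on [7:q]
sources: [0:t]
N(rest) = Σ N(rest − s) over sources s of rest; N(one piece) = 1:
  size 1 → [8]=1
  size 2 → [7,8]=1
  size 3 → [6,7,8]=1
  size 4 → [5,6,7,8]=1
  size 5 → [3,5,6,7,8]=1  [4,5,6,7,8]=1
  size 6 → [2,3,5,6,7,8]=1  [3,4,5,6,7,8]=2
  size 7 → [2,3,4,5,6,7,8]=3
  first=0(t) contributes 3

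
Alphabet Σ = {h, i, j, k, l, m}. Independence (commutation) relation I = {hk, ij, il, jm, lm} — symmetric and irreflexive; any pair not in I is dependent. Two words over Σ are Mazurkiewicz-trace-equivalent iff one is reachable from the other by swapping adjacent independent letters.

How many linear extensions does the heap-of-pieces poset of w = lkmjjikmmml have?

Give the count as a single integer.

24

0(l) covers ∅
1(k) covers 0:l
2(m) covers 1:k
3(j) covers 1:k
4(j) covers 3:j
5(i) covers 2:m
6(k) covers 4:j, 5:i
7(m) covers 6:k
8(m) covers 7:m
9(m) covers 8:m
10(l) covers 6:k
floor of heap: 0:l
completions by unplaced set U, small U first (add the entries for U minus each lowest piece of U):
  |U|=1: {9}:1  {10}:1
  |U|=2: {8,9}:1  {9,10}:2
  |U|=3: {7,8,9}:1  {8,9,10}:3
  |U|=4: {7,8,9,10}:4
  |U|=5: {6,7,8,9,10}:4
  |U|=6: {4,6,7,8,9,10}:4  {5,6,7,8,9,10}:4
  |U|=7: {2,5,6,7,8,9,10}:4  {3,4,6,7,8,9,10}:4  {4,5,6,7,8,9,10}:8
  |U|=8: {2,4,5,6,7,8,9,10}:12  {3,4,5,6,7,8,9,10}:12
  |U|=9: {2,3,4,5,6,7,8,9,10}:24
  start at 0(l): 24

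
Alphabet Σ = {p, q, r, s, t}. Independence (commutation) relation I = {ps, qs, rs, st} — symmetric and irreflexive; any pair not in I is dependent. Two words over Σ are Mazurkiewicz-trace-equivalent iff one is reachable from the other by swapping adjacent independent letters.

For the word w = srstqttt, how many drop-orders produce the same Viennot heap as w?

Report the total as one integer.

28

0(s) covers ∅
1(r) covers ∅
2(s) covers 0:s
3(t) covers 1:r
4(q) covers 3:t
5(t) covers 4:q
6(t) covers 5:t
7(t) covers 6:t
floor of heap: 0:s, 1:r
completions by unplaced set U, small U first (add the entries for U minus each lowest piece of U):
  |U|=1: {2}:1  {7}:1
  |U|=2: {0,2}:1  {2,7}:2  {6,7}:1
  |U|=3: {0,2,7}:3  {2,6,7}:3  {5,6,7}:1
  |U|=4: {0,2,6,7}:6  {2,5,6,7}:4  {4,5,6,7}:1
  |U|=5: {0,2,5,6,7}:10  {2,4,5,6,7}:5  {3,4,5,6,7}:1
  |U|=6: {0,2,4,5,6,7}:15  {1,3,4,5,6,7}:1  {2,3,4,5,6,7}:6
  start at 0(s): 7
  start at 1(r): 21
sum over floor = 28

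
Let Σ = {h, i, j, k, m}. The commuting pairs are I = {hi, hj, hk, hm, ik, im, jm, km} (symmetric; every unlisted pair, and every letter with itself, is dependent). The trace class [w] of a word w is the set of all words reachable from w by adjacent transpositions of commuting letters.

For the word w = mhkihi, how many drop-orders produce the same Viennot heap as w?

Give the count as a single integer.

180

#0=m has no predecessor
#1=h has no predecessor
#2=k has no predecessor
#3=i has no predecessor
#4=h depends on [1:h]
#5=i depends on [3:i]
sources: [0:m, 1:h, 2:k, 3:i]
N(rest) = Σ N(rest − s) over sources s of rest; N(one piece) = 1:
  size 1 → [0]=1  [2]=1  [4]=1  [5]=1
  size 2 → [0,2]=2  [0,4]=2  [0,5]=2  [1,4]=1  [2,4]=2  [2,5]=2  [3,5]=1  [4,5]=2
  size 3 → [0,1,4]=3  [0,2,4]=6  [0,2,5]=6  [0,3,5]=3  [0,4,5]=6  [1,2,4]=3  [1,4,5]=3  [2,3,5]=3  [2,4,5]=6  [3,4,5]=3
  size 4 → [0,1,2,4]=12  [0,1,4,5]=12  [0,2,3,5]=12  [0,2,4,5]=24  [0,3,4,5]=12  [1,2,4,5]=12  [1,3,4,5]=6  [2,3,4,5]=12
  first=0(m) contributes 30
  first=1(h) contributes 60
  first=2(k) contributes 30
  first=3(i) contributes 60
|[w]| = 180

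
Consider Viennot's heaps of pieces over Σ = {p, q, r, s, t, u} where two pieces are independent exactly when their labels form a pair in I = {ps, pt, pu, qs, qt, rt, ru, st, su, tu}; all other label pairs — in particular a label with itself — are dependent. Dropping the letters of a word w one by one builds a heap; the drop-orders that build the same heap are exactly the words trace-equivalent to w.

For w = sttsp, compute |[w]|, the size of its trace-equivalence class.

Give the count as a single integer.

30

drop 0:s onto floor
drop 1:t onto floor
drop 2:t onto {1:t}
drop 3:s onto {0:s}
drop 4:p onto floor
ground layer = {0:s, 1:t, 4:p}
drop-orders for the pieces not yet dropped (sum over which currently-grounded one goes next):
  1 to go: {2} 1  {3} 1  {4} 1
  2 to go: {0,3} 1  {1,2} 1  {2,3} 2  {2,4} 2  {3,4} 2
  3 to go: {0,2,3} 3  {0,3,4} 3  {1,2,3} 3  {1,2,4} 3  {2,3,4} 6
  if 0:s drops first: 12 orders
  if 1:t drops first: 12 orders
  if 4:p drops first: 6 orders
heap linearizations: 30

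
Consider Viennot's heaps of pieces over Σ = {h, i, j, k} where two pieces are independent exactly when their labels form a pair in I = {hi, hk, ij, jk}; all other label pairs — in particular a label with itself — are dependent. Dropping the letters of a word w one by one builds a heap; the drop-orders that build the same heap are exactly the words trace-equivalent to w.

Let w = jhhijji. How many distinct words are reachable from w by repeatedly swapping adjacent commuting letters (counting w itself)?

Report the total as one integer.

21

#0=j has no predecessor
#1=h depends on [0:j]
#2=h depends on [1:h]
#3=i has no predecessor
#4=j depends on [2:h]
#5=j depends on [4:j]
#6=i depends on [3:i]
sources: [0:j, 3:i]
N(rest) = Σ N(rest − s) over sources s of rest; N(one piece) = 1:
  size 1 → [5]=1  [6]=1
  size 2 → [3,6]=1  [4,5]=1  [5,6]=2
  size 3 → [2,4,5]=1  [3,5,6]=3  [4,5,6]=3
  size 4 → [1,2,4,5]=1  [2,4,5,6]=4  [3,4,5,6]=6
  size 5 → [0,1,2,4,5]=1  [1,2,4,5,6]=5  [2,3,4,5,6]=10
  first=0(j) contributes 15
  first=3(i) contributes 6
|[w]| = 21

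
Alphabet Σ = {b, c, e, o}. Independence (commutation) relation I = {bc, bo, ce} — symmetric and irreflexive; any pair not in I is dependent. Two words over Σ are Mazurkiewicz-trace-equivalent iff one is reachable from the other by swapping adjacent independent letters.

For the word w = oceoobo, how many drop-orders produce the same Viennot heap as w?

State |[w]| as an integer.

#0=o has no predecessor
#1=c depends on [0:o]
#2=e depends on [0:o]
#3=o depends on [1:c, 2:e]
#4=o depends on [3:o]
#5=b depends on [2:e]
#6=o depends on [4:o]
sources: [0:o]
N(rest) = Σ N(rest − s) over sources s of rest; N(one piece) = 1:
  size 1 → [5]=1  [6]=1
  size 2 → [4,6]=1  [5,6]=2
  size 3 → [3,4,6]=1  [4,5,6]=3
  size 4 → [1,3,4,6]=1  [3,4,5,6]=4
  size 5 → [1,3,4,5,6]=5  [2,3,4,5,6]=4
  first=0(o) contributes 9

9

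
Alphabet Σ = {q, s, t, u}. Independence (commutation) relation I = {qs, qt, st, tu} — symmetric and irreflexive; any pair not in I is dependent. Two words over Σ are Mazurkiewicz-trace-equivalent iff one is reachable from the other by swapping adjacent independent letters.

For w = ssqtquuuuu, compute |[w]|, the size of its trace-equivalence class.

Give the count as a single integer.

60

#0=s has no predecessor
#1=s depends on [0:s]
#2=q has no predecessor
#3=t has no predecessor
#4=q depends on [2:q]
#5=u depends on [1:s, 4:q]
#6=u depends on [5:u]
#7=u depends on [6:u]
#8=u depends on [7:u]
#9=u depends on [8:u]
sources: [0:s, 2:q, 3:t]
N(rest) = Σ N(rest − s) over sources s of rest; N(one piece) = 1:
  size 1 → [3]=1  [9]=1
  size 2 → [3,9]=2  [8,9]=1
  size 3 → [3,8,9]=3  [7,8,9]=1
  size 4 → [3,7,8,9]=4  [6,7,8,9]=1
  size 5 → [3,6,7,8,9]=5  [5,6,7,8,9]=1
  size 6 → [1,5,6,7,8,9]=1  [3,5,6,7,8,9]=6  [4,5,6,7,8,9]=1
  size 7 → [0,1,5,6,7,8,9]=1  [1,3,5,6,7,8,9]=7  [1,4,5,6,7,8,9]=2  [2,4,5,6,7,8,9]=1  [3,4,5,6,7,8,9]=7
  size 8 → [0,1,3,5,6,7,8,9]=8  [0,1,4,5,6,7,8,9]=3  [1,2,4,5,6,7,8,9]=3  [1,3,4,5,6,7,8,9]=16  [2,3,4,5,6,7,8,9]=8
  first=0(s) contributes 27
  first=2(q) contributes 27
  first=3(t) contributes 6
|[w]| = 60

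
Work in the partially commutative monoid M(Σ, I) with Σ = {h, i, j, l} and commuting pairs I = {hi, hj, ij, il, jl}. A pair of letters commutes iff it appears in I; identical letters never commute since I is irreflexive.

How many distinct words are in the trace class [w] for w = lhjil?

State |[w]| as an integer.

20

0(l) covers ∅
1(h) covers 0:l
2(j) covers ∅
3(i) covers ∅
4(l) covers 1:h
floor of heap: 0:l, 2:j, 3:i
completions by unplaced set U, small U first (add the entries for U minus each lowest piece of U):
  |U|=1: {2}:1  {3}:1  {4}:1
  |U|=2: {1,4}:1  {2,3}:2  {2,4}:2  {3,4}:2
  |U|=3: {0,1,4}:1  {1,2,4}:3  {1,3,4}:3  {2,3,4}:6
  start at 0(l): 12
  start at 2(j): 4
  start at 3(i): 4
sum over floor = 20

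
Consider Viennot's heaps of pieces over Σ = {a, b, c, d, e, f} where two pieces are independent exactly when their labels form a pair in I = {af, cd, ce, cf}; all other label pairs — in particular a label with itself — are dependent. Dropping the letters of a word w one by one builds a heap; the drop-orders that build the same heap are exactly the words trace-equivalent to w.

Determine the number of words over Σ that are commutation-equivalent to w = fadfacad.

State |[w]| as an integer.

8

piece 0:f — minimal
piece 1:a — minimal
piece 2:d rests on {0:f, 1:a}
piece 3:f rests on {2:d}
piece 4:a rests on {2:d}
piece 5:c rests on {4:a}
piece 6:a rests on {5:c}
piece 7:d rests on {3:f, 6:a}
minimal pieces: {0:f, 1:a}
ways to finish when only these pieces remain (= sum over removing one remaining piece with nothing left below it):
  1 left: {7}→1
  2 left: {3,7}→1  {6,7}→1
  3 left: {3,6,7}→2  {5,6,7}→1
  4 left: {3,5,6,7}→3  {4,5,6,7}→1
  5 left: {3,4,5,6,7}→4
  6 left: {2,3,4,5,6,7}→4
  placing 0:f first → 4 extensions
  placing 1:a first → 4 extensions
total linear extensions = 8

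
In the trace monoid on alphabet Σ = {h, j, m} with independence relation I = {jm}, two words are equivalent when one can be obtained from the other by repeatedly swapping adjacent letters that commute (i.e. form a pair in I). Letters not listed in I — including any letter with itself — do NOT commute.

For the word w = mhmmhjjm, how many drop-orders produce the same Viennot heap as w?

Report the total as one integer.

#0=m has no predecessor
#1=h depends on [0:m]
#2=m depends on [1:h]
#3=m depends on [2:m]
#4=h depends on [3:m]
#5=j depends on [4:h]
#6=j depends on [5:j]
#7=m depends on [4:h]
sources: [0:m]
N(rest) = Σ N(rest − s) over sources s of rest; N(one piece) = 1:
  size 1 → [6]=1  [7]=1
  size 2 → [5,6]=1  [6,7]=2
  size 3 → [5,6,7]=3
  size 4 → [4,5,6,7]=3
  size 5 → [3,4,5,6,7]=3
  size 6 → [2,3,4,5,6,7]=3
  first=0(m) contributes 3

3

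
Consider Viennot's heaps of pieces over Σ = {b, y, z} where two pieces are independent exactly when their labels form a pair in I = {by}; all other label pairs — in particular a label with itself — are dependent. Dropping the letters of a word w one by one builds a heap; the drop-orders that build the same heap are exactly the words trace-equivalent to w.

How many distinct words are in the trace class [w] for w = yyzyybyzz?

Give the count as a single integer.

4

0(y) covers ∅
1(y) covers 0:y
2(z) covers 1:y
3(y) covers 2:z
4(y) covers 3:y
5(b) covers 2:z
6(y) covers 4:y
7(z) covers 5:b, 6:y
8(z) covers 7:z
floor of heap: 0:y
completions by unplaced set U, small U first (add the entries for U minus each lowest piece of U):
  |U|=1: {8}:1
  |U|=2: {7,8}:1
  |U|=3: {5,7,8}:1  {6,7,8}:1
  |U|=4: {4,6,7,8}:1  {5,6,7,8}:2
  |U|=5: {3,4,6,7,8}:1  {4,5,6,7,8}:3
  |U|=6: {3,4,5,6,7,8}:4
  |U|=7: {2,3,4,5,6,7,8}:4
  start at 0(y): 4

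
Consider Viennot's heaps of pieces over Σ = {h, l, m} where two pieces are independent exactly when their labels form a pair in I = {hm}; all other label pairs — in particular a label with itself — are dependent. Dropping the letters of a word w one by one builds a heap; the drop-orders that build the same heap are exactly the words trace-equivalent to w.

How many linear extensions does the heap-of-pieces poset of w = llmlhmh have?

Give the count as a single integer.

3

#0=l has no predecessor
#1=l depends on [0:l]
#2=m depends on [1:l]
#3=l depends on [2:m]
#4=h depends on [3:l]
#5=m depends on [3:l]
#6=h depends on [4:h]
sources: [0:l]
N(rest) = Σ N(rest − s) over sources s of rest; N(one piece) = 1:
  size 1 → [5]=1  [6]=1
  size 2 → [4,6]=1  [5,6]=2
  size 3 → [4,5,6]=3
  size 4 → [3,4,5,6]=3
  size 5 → [2,3,4,5,6]=3
  first=0(l) contributes 3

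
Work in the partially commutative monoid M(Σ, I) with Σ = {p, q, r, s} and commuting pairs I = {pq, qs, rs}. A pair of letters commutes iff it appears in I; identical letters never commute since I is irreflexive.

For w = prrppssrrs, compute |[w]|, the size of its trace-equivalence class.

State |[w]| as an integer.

10

#0=p has no predecessor
#1=r depends on [0:p]
#2=r depends on [1:r]
#3=p depends on [2:r]
#4=p depends on [3:p]
#5=s depends on [4:p]
#6=s depends on [5:s]
#7=r depends on [4:p]
#8=r depends on [7:r]
#9=s depends on [6:s]
sources: [0:p]
N(rest) = Σ N(rest − s) over sources s of rest; N(one piece) = 1:
  size 1 → [8]=1  [9]=1
  size 2 → [6,9]=1  [7,8]=1  [8,9]=2
  size 3 → [5,6,9]=1  [6,8,9]=3  [7,8,9]=3
  size 4 → [5,6,8,9]=4  [6,7,8,9]=6
  size 5 → [5,6,7,8,9]=10
  size 6 → [4,5,6,7,8,9]=10
  size 7 → [3,4,5,6,7,8,9]=10
  size 8 → [2,3,4,5,6,7,8,9]=10
  first=0(p) contributes 10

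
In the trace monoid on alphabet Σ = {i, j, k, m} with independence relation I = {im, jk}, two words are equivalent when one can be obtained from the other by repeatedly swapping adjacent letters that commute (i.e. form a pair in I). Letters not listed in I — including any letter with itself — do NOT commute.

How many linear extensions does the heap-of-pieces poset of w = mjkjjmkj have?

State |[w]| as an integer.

8

piece 0:m — minimal
piece 1:j rests on {0:m}
piece 2:k rests on {0:m}
piece 3:j rests on {1:j}
piece 4:j rests on {3:j}
piece 5:m rests on {2:k, 4:j}
piece 6:k rests on {5:m}
piece 7:j rests on {5:m}
minimal pieces: {0:m}
ways to finish when only these pieces remain (= sum over removing one remaining piece with nothing left below it):
  1 left: {6}→1  {7}→1
  2 left: {6,7}→2
  3 left: {5,6,7}→2
  4 left: {2,5,6,7}→2  {4,5,6,7}→2
  5 left: {2,4,5,6,7}→4  {3,4,5,6,7}→2
  6 left: {1,3,4,5,6,7}→2  {2,3,4,5,6,7}→6
  placing 0:m first → 8 extensions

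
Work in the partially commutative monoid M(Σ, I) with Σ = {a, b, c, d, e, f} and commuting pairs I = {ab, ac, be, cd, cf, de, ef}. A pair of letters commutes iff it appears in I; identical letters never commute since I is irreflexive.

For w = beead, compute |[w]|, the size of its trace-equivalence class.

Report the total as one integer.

4

#0=b has no predecessor
#1=e has no predecessor
#2=e depends on [1:e]
#3=a depends on [2:e]
#4=d depends on [0:b, 3:a]
sources: [0:b, 1:e]
N(rest) = Σ N(rest − s) over sources s of rest; N(one piece) = 1:
  size 1 → [4]=1
  size 2 → [0,4]=1  [3,4]=1
  size 3 → [0,3,4]=2  [2,3,4]=1
  first=0(b) contributes 1
  first=1(e) contributes 3
|[w]| = 4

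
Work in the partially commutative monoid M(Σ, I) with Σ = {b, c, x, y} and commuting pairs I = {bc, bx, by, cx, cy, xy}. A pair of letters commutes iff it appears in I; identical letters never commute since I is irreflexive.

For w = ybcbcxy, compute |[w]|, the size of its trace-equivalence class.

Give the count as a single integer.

piece 0:y — minimal
piece 1:b — minimal
piece 2:c — minimal
piece 3:b rests on {1:b}
piece 4:c rests on {2:c}
piece 5:x — minimal
piece 6:y rests on {0:y}
minimal pieces: {0:y, 1:b, 2:c, 5:x}
ways to finish when only these pieces remain (= sum over removing one remaining piece with nothing left below it):
  1 left: {3}→1  {4}→1  {5}→1  {6}→1
  2 left: {0,6}→1  {1,3}→1  {2,4}→1  {3,4}→2  {3,5}→2  {3,6}→2  {4,5}→2  {4,6}→2  {5,6}→2
  3 left: {0,3,6}→3  {0,4,6}→3  {0,5,6}→3  {1,3,4}→3  {1,3,5}→3  {1,3,6}→3  {2,3,4}→3  {2,4,5}→3  {2,4,6}→3  {3,4,5}→6  {3,4,6}→6  {3,5,6}→6  {4,5,6}→6
  4 left: {0,1,3,6}→6  {0,2,4,6}→6  {0,3,4,6}→12  {0,3,5,6}→12  {0,4,5,6}→12  {1,2,3,4}→6  {1,3,4,5}→12  {1,3,4,6}→12  {1,3,5,6}→12  {2,3,4,5}→12  {2,3,4,6}→12  {2,4,5,6}→12  {3,4,5,6}→24
  5 left: {0,1,3,4,6}→30  {0,1,3,5,6}→30  {0,2,3,4,6}→30  {0,2,4,5,6}→30  {0,3,4,5,6}→60  {1,2,3,4,5}→30  {1,2,3,4,6}→30  {1,3,4,5,6}→60  {2,3,4,5,6}→60
  placing 0:y first → 180 extensions
  placing 1:b first → 180 extensions
  placing 2:c first → 180 extensions
  placing 5:x first → 90 extensions
total linear extensions = 630

630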